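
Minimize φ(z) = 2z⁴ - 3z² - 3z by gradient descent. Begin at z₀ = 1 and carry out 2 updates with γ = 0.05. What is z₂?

φ′(z) = 8z³ - 6z - 3
Step 1: φ′(1) = -1; z₁ = 1 − 0.05·(-1) = 1.05
Step 2: φ′(1.05) = -0.039; z₂ = 1.05 − 0.05·(-0.039) = 1.05195

1.05195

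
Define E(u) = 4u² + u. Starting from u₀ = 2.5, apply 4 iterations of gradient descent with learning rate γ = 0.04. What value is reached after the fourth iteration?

0.43626112

E′(u) = 8u + 1
Step 1: E′(2.5) = 21; u₁ = 2.5 − 0.04·21 = 1.66
Step 2: E′(1.66) = 14.28; u₂ = 1.66 − 0.04·14.28 = 1.0888
Step 3: E′(1.0888) = 9.7104; u₃ = 1.0888 − 0.04·9.7104 = 0.700384
Step 4: E′(0.700384) = 6.603072; u₄ = 0.700384 − 0.04·6.603072 = 0.43626112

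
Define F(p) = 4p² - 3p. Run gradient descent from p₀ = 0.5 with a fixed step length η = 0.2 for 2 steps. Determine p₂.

F′(p) = 8p - 3
p₁ = 0.5 − 0.2·1 = 0.3
p₂ = 0.3 − 0.2·(-0.6) = 0.42

0.42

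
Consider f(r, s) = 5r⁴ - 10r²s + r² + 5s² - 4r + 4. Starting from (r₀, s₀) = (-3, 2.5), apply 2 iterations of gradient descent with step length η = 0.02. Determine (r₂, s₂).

∇f = (20r³ - 20rs + 2r - 4, -10r² + 10s)
(r₁, s₁) = (-3, 2.5) − 0.02·(-400, -65) = (5, 3.8)
(r₂, s₂) = (5, 3.8) − 0.02·(2126, -212) = (-37.52, 8.04)

(-37.52, 8.04)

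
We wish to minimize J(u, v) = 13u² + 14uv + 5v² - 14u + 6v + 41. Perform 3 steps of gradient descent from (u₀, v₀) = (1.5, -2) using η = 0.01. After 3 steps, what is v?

∇J = (26u + 14v - 14, 14u + 10v + 6)
Step 1: at (1.5, -2), ∇J = (-3, 7) → (1.5, -2) − 0.01·(-3, 7) = (1.53, -2.07)
Step 2: at (1.53, -2.07), ∇J = (-3.2, 6.72) → (1.53, -2.07) − 0.01·(-3.2, 6.72) = (1.562, -2.1372)
Step 3: at (1.562, -2.1372), ∇J = (-3.3088, 6.496) → (1.562, -2.1372) − 0.01·(-3.3088, 6.496) = (1.595088, -2.20216)
v = -2.20216

-2.20216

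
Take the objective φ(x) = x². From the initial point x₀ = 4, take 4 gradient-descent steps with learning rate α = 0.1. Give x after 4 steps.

1.6384

φ′(x) = 2x
x₁ = 4 − 0.1·8 = 3.2
x₂ = 3.2 − 0.1·6.4 = 2.56
x₃ = 2.56 − 0.1·5.12 = 2.048
x₄ = 2.048 − 0.1·4.096 = 1.6384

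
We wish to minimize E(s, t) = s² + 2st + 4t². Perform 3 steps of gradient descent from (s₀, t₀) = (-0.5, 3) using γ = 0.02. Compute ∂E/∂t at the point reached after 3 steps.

13.242304

∇E = (2s + 2t, 2s + 8t)
Step 1: at (-0.5, 3), ∇E = (5, 23) → (-0.5, 3) − 0.02·(5, 23) = (-0.6, 2.54)
Step 2: at (-0.6, 2.54), ∇E = (3.88, 19.12) → (-0.6, 2.54) − 0.02·(3.88, 19.12) = (-0.6776, 2.1576)
Step 3: at (-0.6776, 2.1576), ∇E = (2.96, 15.9056) → (-0.6776, 2.1576) − 0.02·(2.96, 15.9056) = (-0.7368, 1.839488)
∂E/∂t at (-0.7368, 1.839488) = 13.242304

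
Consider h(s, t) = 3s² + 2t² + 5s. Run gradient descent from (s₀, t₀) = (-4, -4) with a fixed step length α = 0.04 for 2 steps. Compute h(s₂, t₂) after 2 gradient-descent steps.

23.8850048

∇h = (6s + 5, 4t)
Step 1: at (-4, -4), ∇h = (-19, -16) → (-4, -4) − 0.04·(-19, -16) = (-3.24, -3.36)
Step 2: at (-3.24, -3.36), ∇h = (-14.44, -13.44) → (-3.24, -3.36) − 0.04·(-14.44, -13.44) = (-2.6624, -2.8224)
h(-2.6624, -2.8224) = 23.8850048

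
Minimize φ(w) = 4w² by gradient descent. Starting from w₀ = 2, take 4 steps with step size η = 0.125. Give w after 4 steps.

0

φ′(w) = 8w
w₁ = 2 − 0.125·16 = 0
w₂ = 0 − 0.125·0 = 0
w₃ = 0 − 0.125·0 = 0
w₄ = 0 − 0.125·0 = 0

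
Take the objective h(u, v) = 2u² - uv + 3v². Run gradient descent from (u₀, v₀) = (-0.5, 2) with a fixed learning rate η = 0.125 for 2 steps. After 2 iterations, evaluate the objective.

∇h = (4u - v, -u + 6v)
Step 1: at (-0.5, 2), ∇h = (-4, 12.5) → (-0.5, 2) − 0.125·(-4, 12.5) = (0, 0.4375)
Step 2: at (0, 0.4375), ∇h = (-0.4375, 2.625) → (0, 0.4375) − 0.125·(-0.4375, 2.625) = (0.0546875, 0.109375)
h(0.0546875, 0.109375) = 0.035888671875

0.035888671875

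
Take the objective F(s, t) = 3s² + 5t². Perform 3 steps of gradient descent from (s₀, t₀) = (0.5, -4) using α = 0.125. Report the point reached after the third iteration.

∇F = (6s, 10t)
Step 1: at (0.5, -4), ∇F = (3, -40) → (0.5, -4) − 0.125·(3, -40) = (0.125, 1)
Step 2: at (0.125, 1), ∇F = (0.75, 10) → (0.125, 1) − 0.125·(0.75, 10) = (0.03125, -0.25)
Step 3: at (0.03125, -0.25), ∇F = (0.1875, -2.5) → (0.03125, -0.25) − 0.125·(0.1875, -2.5) = (0.0078125, 0.0625)

(0.0078125, 0.0625)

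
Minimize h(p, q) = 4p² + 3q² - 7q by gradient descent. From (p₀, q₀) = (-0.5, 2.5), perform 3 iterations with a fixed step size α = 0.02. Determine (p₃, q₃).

(-0.296352, 2.075296)

∇h = (8p, 6q - 7)
Step 1: at (-0.5, 2.5), ∇h = (-4, 8) → (-0.5, 2.5) − 0.02·(-4, 8) = (-0.42, 2.34)
Step 2: at (-0.42, 2.34), ∇h = (-3.36, 7.04) → (-0.42, 2.34) − 0.02·(-3.36, 7.04) = (-0.3528, 2.1992)
Step 3: at (-0.3528, 2.1992), ∇h = (-2.8224, 6.1952) → (-0.3528, 2.1992) − 0.02·(-2.8224, 6.1952) = (-0.296352, 2.075296)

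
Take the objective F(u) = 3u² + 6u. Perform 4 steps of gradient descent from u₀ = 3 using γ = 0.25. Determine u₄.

-0.75

F′(u) = 6u + 6
u₁ = 3 − 0.25·24 = -3
u₂ = -3 − 0.25·(-12) = 0
u₃ = 0 − 0.25·6 = -1.5
u₄ = -1.5 − 0.25·(-3) = -0.75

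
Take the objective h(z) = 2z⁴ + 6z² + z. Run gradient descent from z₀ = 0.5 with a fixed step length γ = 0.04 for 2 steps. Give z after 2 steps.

h′(z) = 8z³ + 12z + 1
Step 1: h′(0.5) = 8; z₁ = 0.5 − 0.04·8 = 0.18
Step 2: h′(0.18) = 3.206656; z₂ = 0.18 − 0.04·3.206656 = 0.05173376

0.05173376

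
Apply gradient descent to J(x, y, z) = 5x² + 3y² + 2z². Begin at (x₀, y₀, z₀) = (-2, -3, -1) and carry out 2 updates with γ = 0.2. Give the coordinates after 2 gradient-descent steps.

(-2, -0.12, -0.04)

∇J = (10x, 6y, 4z)
(x₁, y₁, z₁) = (-2, -3, -1) − 0.2·(-20, -18, -4) = (2, 0.6, -0.2)
(x₂, y₂, z₂) = (2, 0.6, -0.2) − 0.2·(20, 3.6, -0.8) = (-2, -0.12, -0.04)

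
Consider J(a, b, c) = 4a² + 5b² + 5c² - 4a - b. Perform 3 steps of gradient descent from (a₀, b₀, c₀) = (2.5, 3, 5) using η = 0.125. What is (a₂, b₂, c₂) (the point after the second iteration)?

(0.5, 0.28125, 0.3125)

∇J = (8a - 4, 10b - 1, 10c)
Step 1: at (2.5, 3, 5), ∇J = (16, 29, 50) → (2.5, 3, 5) − 0.125·(16, 29, 50) = (0.5, -0.625, -1.25)
Step 2: at (0.5, -0.625, -1.25), ∇J = (0, -7.25, -12.5) → (0.5, -0.625, -1.25) − 0.125·(0, -7.25, -12.5) = (0.5, 0.28125, 0.3125)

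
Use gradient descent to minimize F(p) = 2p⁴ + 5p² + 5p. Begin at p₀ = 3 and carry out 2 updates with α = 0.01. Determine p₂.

0.38158808

F′(p) = 8p³ + 10p + 5
Step 1: F′(3) = 251; p₁ = 3 − 0.01·251 = 0.49
Step 2: F′(0.49) = 10.841192; p₂ = 0.49 − 0.01·10.841192 = 0.38158808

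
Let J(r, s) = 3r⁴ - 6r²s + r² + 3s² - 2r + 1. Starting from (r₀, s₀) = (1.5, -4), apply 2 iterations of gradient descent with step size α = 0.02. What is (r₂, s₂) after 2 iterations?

∇J = (12r³ - 12rs + 2r - 2, -6r² + 6s)
(r₁, s₁) = (1.5, -4) − 0.02·(113.5, -37.5) = (-0.77, -3.25)
(r₂, s₂) = (-0.77, -3.25) − 0.02·(-39.048396, -23.0574) = (0.01096792, -2.788852)

(0.01096792, -2.788852)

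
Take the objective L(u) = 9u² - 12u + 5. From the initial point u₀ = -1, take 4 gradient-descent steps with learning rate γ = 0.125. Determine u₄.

L′(u) = 18u - 12
Step 1: L′(-1) = -30; u₁ = -1 − 0.125·(-30) = 2.75
Step 2: L′(2.75) = 37.5; u₂ = 2.75 − 0.125·37.5 = -1.9375
Step 3: L′(-1.9375) = -46.875; u₃ = -1.9375 − 0.125·(-46.875) = 3.921875
Step 4: L′(3.921875) = 58.59375; u₄ = 3.921875 − 0.125·58.59375 = -3.40234375

-3.40234375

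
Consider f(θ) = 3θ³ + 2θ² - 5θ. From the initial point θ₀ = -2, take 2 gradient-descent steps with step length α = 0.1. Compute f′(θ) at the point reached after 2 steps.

f′(θ) = 9θ² + 4θ - 5
θ₁ = -2 − 0.1·23 = -4.3
θ₂ = -4.3 − 0.1·144.21 = -18.721
f′(θ) at (-18.721) = 3074.398569

3074.398569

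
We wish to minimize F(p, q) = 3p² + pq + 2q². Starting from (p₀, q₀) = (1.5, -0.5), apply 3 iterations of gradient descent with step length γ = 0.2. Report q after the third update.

∇F = (6p + q, p + 4q)
(p₁, q₁) = (1.5, -0.5) − 0.2·(8.5, -0.5) = (-0.2, -0.4)
(p₂, q₂) = (-0.2, -0.4) − 0.2·(-1.6, -1.8) = (0.12, -0.04)
(p₃, q₃) = (0.12, -0.04) − 0.2·(0.68, -0.04) = (-0.016, -0.032)
q = -0.032

-0.032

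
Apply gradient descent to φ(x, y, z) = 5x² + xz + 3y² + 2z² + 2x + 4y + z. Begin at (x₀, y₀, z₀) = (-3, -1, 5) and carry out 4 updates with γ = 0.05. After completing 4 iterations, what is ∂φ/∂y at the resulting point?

∇φ = (10x + z + 2, 6y + 4, x + 4z + 1)
Step 1: at (-3, -1, 5), ∇φ = (-23, -2, 18) → (-3, -1, 5) − 0.05·(-23, -2, 18) = (-1.85, -0.9, 4.1)
Step 2: at (-1.85, -0.9, 4.1), ∇φ = (-12.4, -1.4, 15.55) → (-1.85, -0.9, 4.1) − 0.05·(-12.4, -1.4, 15.55) = (-1.23, -0.83, 3.3225)
Step 3: at (-1.23, -0.83, 3.3225), ∇φ = (-6.9775, -0.98, 13.06) → (-1.23, -0.83, 3.3225) − 0.05·(-6.9775, -0.98, 13.06) = (-0.881125, -0.781, 2.6695)
Step 4: at (-0.881125, -0.781, 2.6695), ∇φ = (-4.14175, -0.686, 10.796875) → (-0.881125, -0.781, 2.6695) − 0.05·(-4.14175, -0.686, 10.796875) = (-0.6740375, -0.7467, 2.12965625)
∂φ/∂y at (-0.6740375, -0.7467, 2.12965625) = -0.4802

-0.4802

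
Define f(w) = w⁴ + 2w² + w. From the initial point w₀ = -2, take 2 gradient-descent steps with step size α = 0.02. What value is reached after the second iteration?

-0.99713216

f′(w) = 4w³ + 4w + 1
Step 1: f′(-2) = -39; w₁ = -2 − 0.02·(-39) = -1.22
Step 2: f′(-1.22) = -11.143392; w₂ = -1.22 − 0.02·(-11.143392) = -0.99713216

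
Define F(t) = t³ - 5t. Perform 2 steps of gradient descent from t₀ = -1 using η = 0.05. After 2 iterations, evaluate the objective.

F′(t) = 3t² - 5
Step 1: F′(-1) = -2; t₁ = -1 − 0.05·(-2) = -0.9
Step 2: F′(-0.9) = -2.57; t₂ = -0.9 − 0.05·(-2.57) = -0.7715
F(-0.7715) = 3.398293749125

3.398293749125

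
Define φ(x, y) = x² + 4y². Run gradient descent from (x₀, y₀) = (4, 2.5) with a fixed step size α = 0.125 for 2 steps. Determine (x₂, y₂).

(2.25, 0)

∇φ = (2x, 8y)
Step 1: at (4, 2.5), ∇φ = (8, 20) → (4, 2.5) − 0.125·(8, 20) = (3, 0)
Step 2: at (3, 0), ∇φ = (6, 0) → (3, 0) − 0.125·(6, 0) = (2.25, 0)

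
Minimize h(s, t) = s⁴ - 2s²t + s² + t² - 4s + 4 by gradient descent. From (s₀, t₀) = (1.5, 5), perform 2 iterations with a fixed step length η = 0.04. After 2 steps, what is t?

4.7848

∇h = (4s³ - 4st + 2s - 4, -2s² + 2t)
(s₁, t₁) = (1.5, 5) − 0.04·(-17.5, 5.5) = (2.2, 4.78)
(s₂, t₂) = (2.2, 4.78) − 0.04·(0.928, -0.12) = (2.16288, 4.7848)
t = 4.7848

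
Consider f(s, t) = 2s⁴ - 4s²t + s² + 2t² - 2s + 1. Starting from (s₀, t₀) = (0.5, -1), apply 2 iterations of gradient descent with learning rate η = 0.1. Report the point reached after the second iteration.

(0.2392, -0.296)

∇f = (8s³ - 8st + 2s - 2, -4s² + 4t)
(s₁, t₁) = (0.5, -1) − 0.1·(4, -5) = (0.1, -0.5)
(s₂, t₂) = (0.1, -0.5) − 0.1·(-1.392, -2.04) = (0.2392, -0.296)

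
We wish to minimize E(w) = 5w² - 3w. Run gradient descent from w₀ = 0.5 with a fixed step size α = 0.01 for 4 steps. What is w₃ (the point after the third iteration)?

E′(w) = 10w - 3
Step 1: E′(0.5) = 2; w₁ = 0.5 − 0.01·2 = 0.48
Step 2: E′(0.48) = 1.8; w₂ = 0.48 − 0.01·1.8 = 0.462
Step 3: E′(0.462) = 1.62; w₃ = 0.462 − 0.01·1.62 = 0.4458

0.4458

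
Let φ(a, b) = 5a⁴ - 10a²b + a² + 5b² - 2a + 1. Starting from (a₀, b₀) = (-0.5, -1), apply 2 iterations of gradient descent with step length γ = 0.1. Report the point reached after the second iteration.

∇φ = (20a³ - 20ab + 2a - 2, -10a² + 10b)
(a₁, b₁) = (-0.5, -1) − 0.1·(-15.5, -12.5) = (1.05, 0.25)
(a₂, b₂) = (1.05, 0.25) − 0.1·(18.0025, -8.525) = (-0.75025, 1.1025)

(-0.75025, 1.1025)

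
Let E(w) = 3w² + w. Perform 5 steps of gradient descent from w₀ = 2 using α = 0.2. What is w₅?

E′(w) = 6w + 1
w₁ = 2 − 0.2·13 = -0.6
w₂ = -0.6 − 0.2·(-2.6) = -0.08
w₃ = -0.08 − 0.2·0.52 = -0.184
w₄ = -0.184 − 0.2·(-0.104) = -0.1632
w₅ = -0.1632 − 0.2·0.0208 = -0.16736

-0.16736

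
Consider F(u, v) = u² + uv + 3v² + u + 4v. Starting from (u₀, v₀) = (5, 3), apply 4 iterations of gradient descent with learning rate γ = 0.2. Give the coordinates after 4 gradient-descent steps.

∇F = (2u + v + 1, u + 6v + 4)
Step 1: at (5, 3), ∇F = (14, 27) → (5, 3) − 0.2·(14, 27) = (2.2, -2.4)
Step 2: at (2.2, -2.4), ∇F = (3, -8.2) → (2.2, -2.4) − 0.2·(3, -8.2) = (1.6, -0.76)
Step 3: at (1.6, -0.76), ∇F = (3.44, 1.04) → (1.6, -0.76) − 0.2·(3.44, 1.04) = (0.912, -0.968)
Step 4: at (0.912, -0.968), ∇F = (1.856, -0.896) → (0.912, -0.968) − 0.2·(1.856, -0.896) = (0.5408, -0.7888)

(0.5408, -0.7888)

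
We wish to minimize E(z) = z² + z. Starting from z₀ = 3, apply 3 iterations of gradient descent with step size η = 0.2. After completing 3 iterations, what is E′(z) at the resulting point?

1.512

E′(z) = 2z + 1
Step 1: E′(3) = 7; z₁ = 3 − 0.2·7 = 1.6
Step 2: E′(1.6) = 4.2; z₂ = 1.6 − 0.2·4.2 = 0.76
Step 3: E′(0.76) = 2.52; z₃ = 0.76 − 0.2·2.52 = 0.256
E′(z) at (0.256) = 1.512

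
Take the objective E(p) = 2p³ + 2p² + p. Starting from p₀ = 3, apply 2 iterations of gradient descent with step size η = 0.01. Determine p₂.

E′(p) = 6p² + 4p + 1
p₁ = 3 − 0.01·67 = 2.33
p₂ = 2.33 − 0.01·42.8934 = 1.901066

1.901066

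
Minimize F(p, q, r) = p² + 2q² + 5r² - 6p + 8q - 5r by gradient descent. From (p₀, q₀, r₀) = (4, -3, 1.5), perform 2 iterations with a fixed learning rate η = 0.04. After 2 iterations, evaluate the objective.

-15.88986432

∇F = (2p - 6, 4q + 8, 10r - 5)
Step 1: at (4, -3, 1.5), ∇F = (2, -4, 10) → (4, -3, 1.5) − 0.04·(2, -4, 10) = (3.92, -2.84, 1.1)
Step 2: at (3.92, -2.84, 1.1), ∇F = (1.84, -3.36, 6) → (3.92, -2.84, 1.1) − 0.04·(1.84, -3.36, 6) = (3.8464, -2.7056, 0.86)
F(3.8464, -2.7056, 0.86) = -15.88986432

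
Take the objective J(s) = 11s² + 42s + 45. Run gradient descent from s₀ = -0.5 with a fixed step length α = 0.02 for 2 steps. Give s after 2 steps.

-1.4672

J′(s) = 22s + 42
Step 1: J′(-0.5) = 31; s₁ = -0.5 − 0.02·31 = -1.12
Step 2: J′(-1.12) = 17.36; s₂ = -1.12 − 0.02·17.36 = -1.4672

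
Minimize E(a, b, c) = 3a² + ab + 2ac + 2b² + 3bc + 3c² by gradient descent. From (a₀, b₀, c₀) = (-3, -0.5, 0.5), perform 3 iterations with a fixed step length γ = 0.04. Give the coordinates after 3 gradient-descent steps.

∇E = (6a + b + 2c, a + 4b + 3c, 2a + 3b + 6c)
(a₁, b₁, c₁) = (-3, -0.5, 0.5) − 0.04·(-17.5, -3.5, -4.5) = (-2.3, -0.36, 0.68)
(a₂, b₂, c₂) = (-2.3, -0.36, 0.68) − 0.04·(-12.8, -1.7, -1.6) = (-1.788, -0.292, 0.744)
(a₃, b₃, c₃) = (-1.788, -0.292, 0.744) − 0.04·(-9.532, -0.724, 0.012) = (-1.40672, -0.26304, 0.74352)

(-1.40672, -0.26304, 0.74352)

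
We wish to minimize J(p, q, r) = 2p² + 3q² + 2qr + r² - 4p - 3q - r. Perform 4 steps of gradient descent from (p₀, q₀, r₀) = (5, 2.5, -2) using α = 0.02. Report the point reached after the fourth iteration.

(3.86557184, 1.96530816, -1.96555264)

∇J = (4p - 4, 6q + 2r - 3, 2q + 2r - 1)
(p₁, q₁, r₁) = (5, 2.5, -2) − 0.02·(16, 8, 0) = (4.68, 2.34, -2)
(p₂, q₂, r₂) = (4.68, 2.34, -2) − 0.02·(14.72, 7.04, -0.32) = (4.3856, 2.1992, -1.9936)
(p₃, q₃, r₃) = (4.3856, 2.1992, -1.9936) − 0.02·(13.5424, 6.208, -0.5888) = (4.114752, 2.07504, -1.981824)
(p₄, q₄, r₄) = (4.114752, 2.07504, -1.981824) − 0.02·(12.459008, 5.486592, -0.813568) = (3.86557184, 1.96530816, -1.96555264)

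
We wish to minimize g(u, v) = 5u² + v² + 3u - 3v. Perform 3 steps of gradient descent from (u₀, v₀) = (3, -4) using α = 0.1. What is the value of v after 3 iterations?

-1.316

∇g = (10u + 3, 2v - 3)
Step 1: at (3, -4), ∇g = (33, -11) → (3, -4) − 0.1·(33, -11) = (-0.3, -2.9)
Step 2: at (-0.3, -2.9), ∇g = (0, -8.8) → (-0.3, -2.9) − 0.1·(0, -8.8) = (-0.3, -2.02)
Step 3: at (-0.3, -2.02), ∇g = (0, -7.04) → (-0.3, -2.02) − 0.1·(0, -7.04) = (-0.3, -1.316)
v = -1.316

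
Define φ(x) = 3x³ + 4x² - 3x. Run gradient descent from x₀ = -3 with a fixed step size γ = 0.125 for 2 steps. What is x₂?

-106.5703125

φ′(x) = 9x² + 8x - 3
x₁ = -3 − 0.125·54 = -9.75
x₂ = -9.75 − 0.125·774.5625 = -106.5703125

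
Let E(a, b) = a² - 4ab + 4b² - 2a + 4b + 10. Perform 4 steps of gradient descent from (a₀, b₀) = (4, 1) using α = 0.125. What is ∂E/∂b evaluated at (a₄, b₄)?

∇E = (2a - 4b - 2, -4a + 8b + 4)
Step 1: at (4, 1), ∇E = (2, -4) → (4, 1) − 0.125·(2, -4) = (3.75, 1.5)
Step 2: at (3.75, 1.5), ∇E = (-0.5, 1) → (3.75, 1.5) − 0.125·(-0.5, 1) = (3.8125, 1.375)
Step 3: at (3.8125, 1.375), ∇E = (0.125, -0.25) → (3.8125, 1.375) − 0.125·(0.125, -0.25) = (3.796875, 1.40625)
Step 4: at (3.796875, 1.40625), ∇E = (-0.03125, 0.0625) → (3.796875, 1.40625) − 0.125·(-0.03125, 0.0625) = (3.80078125, 1.3984375)
∂E/∂b at (3.80078125, 1.3984375) = -0.015625

-0.015625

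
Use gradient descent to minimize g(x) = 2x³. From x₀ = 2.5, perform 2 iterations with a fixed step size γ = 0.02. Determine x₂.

g′(x) = 6x²
x₁ = 2.5 − 0.02·37.5 = 1.75
x₂ = 1.75 − 0.02·18.375 = 1.3825

1.3825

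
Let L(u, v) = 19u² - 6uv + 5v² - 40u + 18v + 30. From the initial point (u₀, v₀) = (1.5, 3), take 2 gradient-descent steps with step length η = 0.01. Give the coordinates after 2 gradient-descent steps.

∇L = (38u - 6v - 40, -6u + 10v + 18)
Step 1: at (1.5, 3), ∇L = (-1, 39) → (1.5, 3) − 0.01·(-1, 39) = (1.51, 2.61)
Step 2: at (1.51, 2.61), ∇L = (1.72, 35.04) → (1.51, 2.61) − 0.01·(1.72, 35.04) = (1.4928, 2.2596)

(1.4928, 2.2596)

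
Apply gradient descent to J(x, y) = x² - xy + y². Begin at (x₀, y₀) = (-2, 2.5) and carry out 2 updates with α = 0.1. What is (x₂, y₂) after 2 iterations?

∇J = (2x - y, -x + 2y)
(x₁, y₁) = (-2, 2.5) − 0.1·(-6.5, 7) = (-1.35, 1.8)
(x₂, y₂) = (-1.35, 1.8) − 0.1·(-4.5, 4.95) = (-0.9, 1.305)

(-0.9, 1.305)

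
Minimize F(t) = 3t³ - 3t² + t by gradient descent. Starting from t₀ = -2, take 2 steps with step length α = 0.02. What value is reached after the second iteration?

F′(t) = 9t² - 6t + 1
Step 1: F′(-2) = 49; t₁ = -2 − 0.02·49 = -2.98
Step 2: F′(-2.98) = 98.8036; t₂ = -2.98 − 0.02·98.8036 = -4.956072

-4.956072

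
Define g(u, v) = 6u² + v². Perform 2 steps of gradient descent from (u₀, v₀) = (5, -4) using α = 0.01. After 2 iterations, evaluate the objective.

∇g = (12u, 2v)
(u₁, v₁) = (5, -4) − 0.01·(60, -8) = (4.4, -3.92)
(u₂, v₂) = (4.4, -3.92) − 0.01·(52.8, -7.84) = (3.872, -3.8416)
g(3.872, -3.8416) = 104.71219456

104.71219456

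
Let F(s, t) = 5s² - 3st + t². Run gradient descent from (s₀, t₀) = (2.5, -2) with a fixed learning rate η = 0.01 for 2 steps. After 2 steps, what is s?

∇F = (10s - 3t, -3s + 2t)
(s₁, t₁) = (2.5, -2) − 0.01·(31, -11.5) = (2.19, -1.885)
(s₂, t₂) = (2.19, -1.885) − 0.01·(27.555, -10.34) = (1.91445, -1.7816)
s = 1.91445

1.91445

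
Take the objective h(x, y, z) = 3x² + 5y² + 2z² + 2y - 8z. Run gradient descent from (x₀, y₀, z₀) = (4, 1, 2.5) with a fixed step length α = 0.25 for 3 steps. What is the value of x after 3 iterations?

∇h = (6x, 10y + 2, 4z - 8)
Step 1: at (4, 1, 2.5), ∇h = (24, 12, 2) → (4, 1, 2.5) − 0.25·(24, 12, 2) = (-2, -2, 2)
Step 2: at (-2, -2, 2), ∇h = (-12, -18, 0) → (-2, -2, 2) − 0.25·(-12, -18, 0) = (1, 2.5, 2)
Step 3: at (1, 2.5, 2), ∇h = (6, 27, 0) → (1, 2.5, 2) − 0.25·(6, 27, 0) = (-0.5, -4.25, 2)
x = -0.5

-0.5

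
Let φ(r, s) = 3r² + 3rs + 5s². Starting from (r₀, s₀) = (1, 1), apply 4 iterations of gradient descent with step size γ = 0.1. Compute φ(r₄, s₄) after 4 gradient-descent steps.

∇φ = (6r + 3s, 3r + 10s)
Step 1: at (1, 1), ∇φ = (9, 13) → (1, 1) − 0.1·(9, 13) = (0.1, -0.3)
Step 2: at (0.1, -0.3), ∇φ = (-0.3, -2.7) → (0.1, -0.3) − 0.1·(-0.3, -2.7) = (0.13, -0.03)
Step 3: at (0.13, -0.03), ∇φ = (0.69, 0.09) → (0.13, -0.03) − 0.1·(0.69, 0.09) = (0.061, -0.039)
Step 4: at (0.061, -0.039), ∇φ = (0.249, -0.207) → (0.061, -0.039) − 0.1·(0.249, -0.207) = (0.0361, -0.0183)
φ(0.0361, -0.0183) = 0.00360219

0.00360219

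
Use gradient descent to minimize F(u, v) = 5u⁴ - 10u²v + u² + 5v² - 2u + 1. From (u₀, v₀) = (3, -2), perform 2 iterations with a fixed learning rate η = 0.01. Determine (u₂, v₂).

(6.7537088, 0.51496)

∇F = (20u³ - 20uv + 2u - 2, -10u² + 10v)
Step 1: at (3, -2), ∇F = (664, -110) → (3, -2) − 0.01·(664, -110) = (-3.64, -0.9)
Step 2: at (-3.64, -0.9), ∇F = (-1039.37088, -141.496) → (-3.64, -0.9) − 0.01·(-1039.37088, -141.496) = (6.7537088, 0.51496)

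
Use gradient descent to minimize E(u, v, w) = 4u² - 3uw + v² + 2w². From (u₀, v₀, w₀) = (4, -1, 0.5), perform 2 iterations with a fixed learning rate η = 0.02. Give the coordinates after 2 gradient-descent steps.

∇E = (8u - 3w, 2v, -3u + 4w)
(u₁, v₁, w₁) = (4, -1, 0.5) − 0.02·(30.5, -2, -10) = (3.39, -0.96, 0.7)
(u₂, v₂, w₂) = (3.39, -0.96, 0.7) − 0.02·(25.02, -1.92, -7.37) = (2.8896, -0.9216, 0.8474)

(2.8896, -0.9216, 0.8474)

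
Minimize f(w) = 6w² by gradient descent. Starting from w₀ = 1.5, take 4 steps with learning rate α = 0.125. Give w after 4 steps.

f′(w) = 12w
w₁ = 1.5 − 0.125·18 = -0.75
w₂ = -0.75 − 0.125·(-9) = 0.375
w₃ = 0.375 − 0.125·4.5 = -0.1875
w₄ = -0.1875 − 0.125·(-2.25) = 0.09375

0.09375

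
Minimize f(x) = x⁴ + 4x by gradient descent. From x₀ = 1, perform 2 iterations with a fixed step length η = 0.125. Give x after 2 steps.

-0.5

f′(x) = 4x³ + 4
x₁ = 1 − 0.125·8 = 0
x₂ = 0 − 0.125·4 = -0.5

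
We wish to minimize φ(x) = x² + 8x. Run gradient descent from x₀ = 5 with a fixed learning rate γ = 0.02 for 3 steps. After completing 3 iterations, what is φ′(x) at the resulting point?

15.925248

φ′(x) = 2x + 8
x₁ = 5 − 0.02·18 = 4.64
x₂ = 4.64 − 0.02·17.28 = 4.2944
x₃ = 4.2944 − 0.02·16.5888 = 3.962624
φ′(x) at (3.962624) = 15.925248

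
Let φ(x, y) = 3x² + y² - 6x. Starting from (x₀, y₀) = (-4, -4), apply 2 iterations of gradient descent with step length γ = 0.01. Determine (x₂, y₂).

(-3.418, -3.8416)

∇φ = (6x - 6, 2y)
(x₁, y₁) = (-4, -4) − 0.01·(-30, -8) = (-3.7, -3.92)
(x₂, y₂) = (-3.7, -3.92) − 0.01·(-28.2, -7.84) = (-3.418, -3.8416)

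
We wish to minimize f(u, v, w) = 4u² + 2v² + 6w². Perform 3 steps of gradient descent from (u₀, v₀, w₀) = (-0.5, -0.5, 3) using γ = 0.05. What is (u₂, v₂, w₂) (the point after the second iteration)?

(-0.18, -0.32, 0.48)

∇f = (8u, 4v, 12w)
(u₁, v₁, w₁) = (-0.5, -0.5, 3) − 0.05·(-4, -2, 36) = (-0.3, -0.4, 1.2)
(u₂, v₂, w₂) = (-0.3, -0.4, 1.2) − 0.05·(-2.4, -1.6, 14.4) = (-0.18, -0.32, 0.48)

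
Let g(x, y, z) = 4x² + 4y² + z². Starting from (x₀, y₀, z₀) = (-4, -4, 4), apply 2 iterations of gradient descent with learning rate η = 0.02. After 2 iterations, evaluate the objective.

77.31707904

∇g = (8x, 8y, 2z)
(x₁, y₁, z₁) = (-4, -4, 4) − 0.02·(-32, -32, 8) = (-3.36, -3.36, 3.84)
(x₂, y₂, z₂) = (-3.36, -3.36, 3.84) − 0.02·(-26.88, -26.88, 7.68) = (-2.8224, -2.8224, 3.6864)
g(-2.8224, -2.8224, 3.6864) = 77.31707904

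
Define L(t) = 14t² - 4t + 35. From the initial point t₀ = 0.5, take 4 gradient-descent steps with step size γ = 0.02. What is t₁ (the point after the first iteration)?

0.3

L′(t) = 28t - 4
t₁ = 0.5 − 0.02·10 = 0.3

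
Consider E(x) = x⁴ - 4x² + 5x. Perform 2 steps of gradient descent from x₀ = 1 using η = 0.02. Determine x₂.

0.96150464

E′(x) = 4x³ - 8x + 5
Step 1: E′(1) = 1; x₁ = 1 − 0.02·1 = 0.98
Step 2: E′(0.98) = 0.924768; x₂ = 0.98 − 0.02·0.924768 = 0.96150464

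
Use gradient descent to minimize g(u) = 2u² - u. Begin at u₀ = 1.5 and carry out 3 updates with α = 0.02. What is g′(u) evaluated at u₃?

g′(u) = 4u - 1
Step 1: g′(1.5) = 5; u₁ = 1.5 − 0.02·5 = 1.4
Step 2: g′(1.4) = 4.6; u₂ = 1.4 − 0.02·4.6 = 1.308
Step 3: g′(1.308) = 4.232; u₃ = 1.308 − 0.02·4.232 = 1.22336
g′(u) at (1.22336) = 3.89344

3.89344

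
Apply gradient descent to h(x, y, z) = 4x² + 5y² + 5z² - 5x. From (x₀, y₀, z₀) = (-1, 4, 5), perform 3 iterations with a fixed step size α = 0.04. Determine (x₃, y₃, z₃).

∇h = (8x - 5, 10y, 10z)
(x₁, y₁, z₁) = (-1, 4, 5) − 0.04·(-13, 40, 50) = (-0.48, 2.4, 3)
(x₂, y₂, z₂) = (-0.48, 2.4, 3) − 0.04·(-8.84, 24, 30) = (-0.1264, 1.44, 1.8)
(x₃, y₃, z₃) = (-0.1264, 1.44, 1.8) − 0.04·(-6.0112, 14.4, 18) = (0.114048, 0.864, 1.08)

(0.114048, 0.864, 1.08)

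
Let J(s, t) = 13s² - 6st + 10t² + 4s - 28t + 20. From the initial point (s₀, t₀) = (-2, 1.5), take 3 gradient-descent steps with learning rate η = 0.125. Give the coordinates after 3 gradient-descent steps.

∇J = (26s - 6t + 4, -6s + 20t - 28)
Step 1: at (-2, 1.5), ∇J = (-57, 14) → (-2, 1.5) − 0.125·(-57, 14) = (5.125, -0.25)
Step 2: at (5.125, -0.25), ∇J = (138.75, -63.75) → (5.125, -0.25) − 0.125·(138.75, -63.75) = (-12.21875, 7.71875)
Step 3: at (-12.21875, 7.71875), ∇J = (-360, 199.6875) → (-12.21875, 7.71875) − 0.125·(-360, 199.6875) = (32.78125, -17.2421875)

(32.78125, -17.2421875)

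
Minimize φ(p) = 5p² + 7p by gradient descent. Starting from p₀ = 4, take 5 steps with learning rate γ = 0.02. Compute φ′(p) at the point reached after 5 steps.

15.40096

φ′(p) = 10p + 7
Step 1: φ′(4) = 47; p₁ = 4 − 0.02·47 = 3.06
Step 2: φ′(3.06) = 37.6; p₂ = 3.06 − 0.02·37.6 = 2.308
Step 3: φ′(2.308) = 30.08; p₃ = 2.308 − 0.02·30.08 = 1.7064
Step 4: φ′(1.7064) = 24.064; p₄ = 1.7064 − 0.02·24.064 = 1.22512
Step 5: φ′(1.22512) = 19.2512; p₅ = 1.22512 − 0.02·19.2512 = 0.840096
φ′(p) at (0.840096) = 15.40096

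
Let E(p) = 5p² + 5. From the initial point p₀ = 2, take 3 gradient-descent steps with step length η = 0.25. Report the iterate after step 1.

-3

E′(p) = 10p
p₁ = 2 − 0.25·20 = -3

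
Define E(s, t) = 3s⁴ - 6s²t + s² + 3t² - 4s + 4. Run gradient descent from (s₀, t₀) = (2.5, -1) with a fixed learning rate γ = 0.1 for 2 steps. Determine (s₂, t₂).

(8601.22345, 225.9935)

∇E = (12s³ - 12st + 2s - 4, -6s² + 6t)
Step 1: at (2.5, -1), ∇E = (218.5, -43.5) → (2.5, -1) − 0.1·(218.5, -43.5) = (-19.35, 3.35)
Step 2: at (-19.35, 3.35), ∇E = (-86205.7345, -2226.435) → (-19.35, 3.35) − 0.1·(-86205.7345, -2226.435) = (8601.22345, 225.9935)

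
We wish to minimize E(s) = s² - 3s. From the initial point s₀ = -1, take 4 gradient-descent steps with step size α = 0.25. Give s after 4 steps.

E′(s) = 2s - 3
Step 1: E′(-1) = -5; s₁ = -1 − 0.25·(-5) = 0.25
Step 2: E′(0.25) = -2.5; s₂ = 0.25 − 0.25·(-2.5) = 0.875
Step 3: E′(0.875) = -1.25; s₃ = 0.875 − 0.25·(-1.25) = 1.1875
Step 4: E′(1.1875) = -0.625; s₄ = 1.1875 − 0.25·(-0.625) = 1.34375

1.34375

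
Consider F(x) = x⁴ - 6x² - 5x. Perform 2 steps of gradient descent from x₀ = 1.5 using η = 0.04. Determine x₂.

1.91925248

F′(x) = 4x³ - 12x - 5
Step 1: F′(1.5) = -9.5; x₁ = 1.5 − 0.04·(-9.5) = 1.88
Step 2: F′(1.88) = -0.981312; x₂ = 1.88 − 0.04·(-0.981312) = 1.91925248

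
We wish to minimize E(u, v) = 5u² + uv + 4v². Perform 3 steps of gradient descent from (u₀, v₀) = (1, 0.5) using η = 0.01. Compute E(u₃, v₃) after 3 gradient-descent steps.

∇E = (10u + v, u + 8v)
(u₁, v₁) = (1, 0.5) − 0.01·(10.5, 5) = (0.895, 0.45)
(u₂, v₂) = (0.895, 0.45) − 0.01·(9.4, 4.495) = (0.801, 0.40505)
(u₃, v₃) = (0.801, 0.40505) − 0.01·(8.41505, 4.0414) = (0.7168495, 0.364636)
E(0.7168495, 0.364636) = 3.36259281251725

3.36259281251725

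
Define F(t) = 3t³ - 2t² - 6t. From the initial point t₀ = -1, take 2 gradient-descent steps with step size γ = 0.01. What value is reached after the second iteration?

F′(t) = 9t² - 4t - 6
Step 1: F′(-1) = 7; t₁ = -1 − 0.01·7 = -1.07
Step 2: F′(-1.07) = 8.5841; t₂ = -1.07 − 0.01·8.5841 = -1.155841

-1.155841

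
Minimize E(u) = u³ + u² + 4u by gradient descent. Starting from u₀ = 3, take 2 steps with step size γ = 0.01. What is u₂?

2.329893

E′(u) = 3u² + 2u + 4
Step 1: E′(3) = 37; u₁ = 3 − 0.01·37 = 2.63
Step 2: E′(2.63) = 30.0107; u₂ = 2.63 − 0.01·30.0107 = 2.329893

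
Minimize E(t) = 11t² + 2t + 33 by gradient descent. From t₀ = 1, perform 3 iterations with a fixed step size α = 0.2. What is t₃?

-42.968

E′(t) = 22t + 2
t₁ = 1 − 0.2·24 = -3.8
t₂ = -3.8 − 0.2·(-81.6) = 12.52
t₃ = 12.52 − 0.2·277.44 = -42.968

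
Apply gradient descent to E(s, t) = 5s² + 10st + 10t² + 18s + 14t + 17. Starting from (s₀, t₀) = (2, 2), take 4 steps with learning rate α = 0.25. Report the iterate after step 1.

(-12.5, -16.5)

∇E = (10s + 10t + 18, 10s + 20t + 14)
(s₁, t₁) = (2, 2) − 0.25·(58, 74) = (-12.5, -16.5)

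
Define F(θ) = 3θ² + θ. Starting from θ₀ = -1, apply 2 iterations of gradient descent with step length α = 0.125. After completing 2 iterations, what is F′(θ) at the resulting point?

-0.3125

F′(θ) = 6θ + 1
θ₁ = -1 − 0.125·(-5) = -0.375
θ₂ = -0.375 − 0.125·(-1.25) = -0.21875
F′(θ) at (-0.21875) = -0.3125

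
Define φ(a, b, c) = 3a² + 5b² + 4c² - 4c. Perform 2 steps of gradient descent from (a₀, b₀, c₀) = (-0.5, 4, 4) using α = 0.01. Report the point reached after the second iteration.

(-0.4418, 3.24, 3.4624)

∇φ = (6a, 10b, 8c - 4)
(a₁, b₁, c₁) = (-0.5, 4, 4) − 0.01·(-3, 40, 28) = (-0.47, 3.6, 3.72)
(a₂, b₂, c₂) = (-0.47, 3.6, 3.72) − 0.01·(-2.82, 36, 25.76) = (-0.4418, 3.24, 3.4624)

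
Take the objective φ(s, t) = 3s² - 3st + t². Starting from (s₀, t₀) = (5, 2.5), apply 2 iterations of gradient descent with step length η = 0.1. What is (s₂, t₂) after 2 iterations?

∇φ = (6s - 3t, -3s + 2t)
Step 1: at (5, 2.5), ∇φ = (22.5, -10) → (5, 2.5) − 0.1·(22.5, -10) = (2.75, 3.5)
Step 2: at (2.75, 3.5), ∇φ = (6, -1.25) → (2.75, 3.5) − 0.1·(6, -1.25) = (2.15, 3.625)

(2.15, 3.625)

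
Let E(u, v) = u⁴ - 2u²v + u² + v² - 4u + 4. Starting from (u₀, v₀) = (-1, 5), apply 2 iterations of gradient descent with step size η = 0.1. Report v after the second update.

∇E = (4u³ - 4uv + 2u - 4, -2u² + 2v)
(u₁, v₁) = (-1, 5) − 0.1·(10, 8) = (-2, 4.2)
(u₂, v₂) = (-2, 4.2) − 0.1·(-6.4, 0.4) = (-1.36, 4.16)
v = 4.16

4.16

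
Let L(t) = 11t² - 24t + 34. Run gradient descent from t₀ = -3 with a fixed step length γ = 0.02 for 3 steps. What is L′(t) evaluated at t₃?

L′(t) = 22t - 24
Step 1: L′(-3) = -90; t₁ = -3 − 0.02·(-90) = -1.2
Step 2: L′(-1.2) = -50.4; t₂ = -1.2 − 0.02·(-50.4) = -0.192
Step 3: L′(-0.192) = -28.224; t₃ = -0.192 − 0.02·(-28.224) = 0.37248
L′(t) at (0.37248) = -15.80544

-15.80544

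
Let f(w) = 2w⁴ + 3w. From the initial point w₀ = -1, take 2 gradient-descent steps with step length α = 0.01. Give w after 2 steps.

-0.91141

f′(w) = 8w³ + 3
w₁ = -1 − 0.01·(-5) = -0.95
w₂ = -0.95 − 0.01·(-3.859) = -0.91141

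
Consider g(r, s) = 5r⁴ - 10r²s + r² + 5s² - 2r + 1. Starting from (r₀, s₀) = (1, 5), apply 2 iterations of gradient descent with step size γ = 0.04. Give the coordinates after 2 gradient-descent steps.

(-43.9024, 9.096)

∇g = (20r³ - 20rs + 2r - 2, -10r² + 10s)
(r₁, s₁) = (1, 5) − 0.04·(-80, 40) = (4.2, 3.4)
(r₂, s₂) = (4.2, 3.4) − 0.04·(1202.56, -142.4) = (-43.9024, 9.096)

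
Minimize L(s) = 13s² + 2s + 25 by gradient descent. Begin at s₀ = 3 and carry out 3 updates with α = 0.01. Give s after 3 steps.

1.16992

L′(s) = 26s + 2
Step 1: L′(3) = 80; s₁ = 3 − 0.01·80 = 2.2
Step 2: L′(2.2) = 59.2; s₂ = 2.2 − 0.01·59.2 = 1.608
Step 3: L′(1.608) = 43.808; s₃ = 1.608 − 0.01·43.808 = 1.16992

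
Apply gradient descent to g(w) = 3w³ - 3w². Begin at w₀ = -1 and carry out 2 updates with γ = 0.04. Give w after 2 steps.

g′(w) = 9w² - 6w
w₁ = -1 − 0.04·15 = -1.6
w₂ = -1.6 − 0.04·32.64 = -2.9056

-2.9056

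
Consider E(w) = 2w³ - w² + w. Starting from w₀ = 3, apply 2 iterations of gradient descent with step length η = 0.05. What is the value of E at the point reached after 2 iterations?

E′(w) = 6w² - 2w + 1
w₁ = 3 − 0.05·49 = 0.55
w₂ = 0.55 − 0.05·1.715 = 0.46425
E(0.46425) = 0.44883974353125

0.44883974353125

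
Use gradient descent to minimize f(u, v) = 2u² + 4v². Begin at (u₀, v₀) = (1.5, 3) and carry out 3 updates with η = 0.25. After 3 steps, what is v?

-3

∇f = (4u, 8v)
(u₁, v₁) = (1.5, 3) − 0.25·(6, 24) = (0, -3)
(u₂, v₂) = (0, -3) − 0.25·(0, -24) = (0, 3)
(u₃, v₃) = (0, 3) − 0.25·(0, 24) = (0, -3)
v = -3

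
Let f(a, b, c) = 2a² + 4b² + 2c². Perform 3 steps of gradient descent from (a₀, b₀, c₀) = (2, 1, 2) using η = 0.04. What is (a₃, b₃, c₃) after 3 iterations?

∇f = (4a, 8b, 4c)
(a₁, b₁, c₁) = (2, 1, 2) − 0.04·(8, 8, 8) = (1.68, 0.68, 1.68)
(a₂, b₂, c₂) = (1.68, 0.68, 1.68) − 0.04·(6.72, 5.44, 6.72) = (1.4112, 0.4624, 1.4112)
(a₃, b₃, c₃) = (1.4112, 0.4624, 1.4112) − 0.04·(5.6448, 3.6992, 5.6448) = (1.185408, 0.314432, 1.185408)

(1.185408, 0.314432, 1.185408)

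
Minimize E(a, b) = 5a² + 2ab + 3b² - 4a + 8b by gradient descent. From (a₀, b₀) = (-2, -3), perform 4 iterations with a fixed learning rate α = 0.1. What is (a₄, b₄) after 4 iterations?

∇E = (10a + 2b - 4, 2a + 6b + 8)
(a₁, b₁) = (-2, -3) − 0.1·(-30, -14) = (1, -1.6)
(a₂, b₂) = (1, -1.6) − 0.1·(2.8, 0.4) = (0.72, -1.64)
(a₃, b₃) = (0.72, -1.64) − 0.1·(-0.08, -0.4) = (0.728, -1.6)
(a₄, b₄) = (0.728, -1.6) − 0.1·(0.08, -0.144) = (0.72, -1.5856)

(0.72, -1.5856)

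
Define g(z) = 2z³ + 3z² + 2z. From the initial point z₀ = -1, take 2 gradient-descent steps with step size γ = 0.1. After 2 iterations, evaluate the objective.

-3.297786368

g′(z) = 6z² + 6z + 2
Step 1: g′(-1) = 2; z₁ = -1 − 0.1·2 = -1.2
Step 2: g′(-1.2) = 3.44; z₂ = -1.2 − 0.1·3.44 = -1.544
g(-1.544) = -3.297786368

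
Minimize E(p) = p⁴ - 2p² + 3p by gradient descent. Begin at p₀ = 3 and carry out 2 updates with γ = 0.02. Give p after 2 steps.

0.95670336

E′(p) = 4p³ - 4p + 3
p₁ = 3 − 0.02·99 = 1.02
p₂ = 1.02 − 0.02·3.164832 = 0.95670336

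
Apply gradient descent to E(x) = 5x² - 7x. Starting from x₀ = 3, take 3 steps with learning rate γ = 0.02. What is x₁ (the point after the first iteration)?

2.54

E′(x) = 10x - 7
x₁ = 3 − 0.02·23 = 2.54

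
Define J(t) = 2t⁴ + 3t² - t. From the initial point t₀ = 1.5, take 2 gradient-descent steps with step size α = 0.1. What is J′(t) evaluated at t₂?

J′(t) = 8t³ + 6t - 1
t₁ = 1.5 − 0.1·35 = -2
t₂ = -2 − 0.1·(-77) = 5.7
J′(t) at (5.7) = 1514.744

1514.744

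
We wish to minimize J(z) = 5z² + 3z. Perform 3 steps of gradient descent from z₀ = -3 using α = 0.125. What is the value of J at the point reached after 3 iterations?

-0.44110107421875

J′(z) = 10z + 3
Step 1: J′(-3) = -27; z₁ = -3 − 0.125·(-27) = 0.375
Step 2: J′(0.375) = 6.75; z₂ = 0.375 − 0.125·6.75 = -0.46875
Step 3: J′(-0.46875) = -1.6875; z₃ = -0.46875 − 0.125·(-1.6875) = -0.2578125
J(-0.2578125) = -0.44110107421875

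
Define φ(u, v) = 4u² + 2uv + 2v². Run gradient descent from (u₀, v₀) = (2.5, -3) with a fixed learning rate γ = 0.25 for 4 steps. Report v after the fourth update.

∇φ = (8u + 2v, 2u + 4v)
Step 1: at (2.5, -3), ∇φ = (14, -7) → (2.5, -3) − 0.25·(14, -7) = (-1, -1.25)
Step 2: at (-1, -1.25), ∇φ = (-10.5, -7) → (-1, -1.25) − 0.25·(-10.5, -7) = (1.625, 0.5)
Step 3: at (1.625, 0.5), ∇φ = (14, 5.25) → (1.625, 0.5) − 0.25·(14, 5.25) = (-1.875, -0.8125)
Step 4: at (-1.875, -0.8125), ∇φ = (-16.625, -7) → (-1.875, -0.8125) − 0.25·(-16.625, -7) = (2.28125, 0.9375)
v = 0.9375

0.9375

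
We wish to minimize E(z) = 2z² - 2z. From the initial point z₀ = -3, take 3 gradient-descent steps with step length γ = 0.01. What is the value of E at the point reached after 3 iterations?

18.677565847552

E′(z) = 4z - 2
Step 1: E′(-3) = -14; z₁ = -3 − 0.01·(-14) = -2.86
Step 2: E′(-2.86) = -13.44; z₂ = -2.86 − 0.01·(-13.44) = -2.7256
Step 3: E′(-2.7256) = -12.9024; z₃ = -2.7256 − 0.01·(-12.9024) = -2.596576
E(-2.596576) = 18.677565847552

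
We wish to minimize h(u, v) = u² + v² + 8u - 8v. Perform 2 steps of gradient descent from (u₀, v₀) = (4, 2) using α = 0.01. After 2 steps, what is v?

∇h = (2u + 8, 2v - 8)
Step 1: at (4, 2), ∇h = (16, -4) → (4, 2) − 0.01·(16, -4) = (3.84, 2.04)
Step 2: at (3.84, 2.04), ∇h = (15.68, -3.92) → (3.84, 2.04) − 0.01·(15.68, -3.92) = (3.6832, 2.0792)
v = 2.0792

2.0792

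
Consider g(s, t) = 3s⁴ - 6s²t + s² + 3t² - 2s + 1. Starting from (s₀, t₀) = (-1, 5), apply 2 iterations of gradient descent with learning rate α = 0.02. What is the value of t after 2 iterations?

4.401728

∇g = (12s³ - 12st + 2s - 2, -6s² + 6t)
Step 1: at (-1, 5), ∇g = (44, 24) → (-1, 5) − 0.02·(44, 24) = (-1.88, 4.52)
Step 2: at (-1.88, 4.52), ∇g = (16.475136, 5.9136) → (-1.88, 4.52) − 0.02·(16.475136, 5.9136) = (-2.20950272, 4.401728)
t = 4.401728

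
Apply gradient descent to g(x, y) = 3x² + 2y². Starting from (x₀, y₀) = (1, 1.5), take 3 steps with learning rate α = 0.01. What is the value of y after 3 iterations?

1.327104

∇g = (6x, 4y)
Step 1: at (1, 1.5), ∇g = (6, 6) → (1, 1.5) − 0.01·(6, 6) = (0.94, 1.44)
Step 2: at (0.94, 1.44), ∇g = (5.64, 5.76) → (0.94, 1.44) − 0.01·(5.64, 5.76) = (0.8836, 1.3824)
Step 3: at (0.8836, 1.3824), ∇g = (5.3016, 5.5296) → (0.8836, 1.3824) − 0.01·(5.3016, 5.5296) = (0.830584, 1.327104)
y = 1.327104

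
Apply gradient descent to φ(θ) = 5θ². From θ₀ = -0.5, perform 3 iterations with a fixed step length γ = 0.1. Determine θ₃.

φ′(θ) = 10θ
Step 1: φ′(-0.5) = -5; θ₁ = -0.5 − 0.1·(-5) = 0
Step 2: φ′(0) = 0; θ₂ = 0 − 0.1·0 = 0
Step 3: φ′(0) = 0; θ₃ = 0 − 0.1·0 = 0

0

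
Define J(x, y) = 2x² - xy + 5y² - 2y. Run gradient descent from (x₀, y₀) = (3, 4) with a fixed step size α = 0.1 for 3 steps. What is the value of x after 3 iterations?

0.864

∇J = (4x - y, -x + 10y - 2)
Step 1: at (3, 4), ∇J = (8, 35) → (3, 4) − 0.1·(8, 35) = (2.2, 0.5)
Step 2: at (2.2, 0.5), ∇J = (8.3, 0.8) → (2.2, 0.5) − 0.1·(8.3, 0.8) = (1.37, 0.42)
Step 3: at (1.37, 0.42), ∇J = (5.06, 0.83) → (1.37, 0.42) − 0.1·(5.06, 0.83) = (0.864, 0.337)
x = 0.864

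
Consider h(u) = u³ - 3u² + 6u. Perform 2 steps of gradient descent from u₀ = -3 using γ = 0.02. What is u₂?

h′(u) = 3u² - 6u + 6
u₁ = -3 − 0.02·51 = -4.02
u₂ = -4.02 − 0.02·78.6012 = -5.592024

-5.592024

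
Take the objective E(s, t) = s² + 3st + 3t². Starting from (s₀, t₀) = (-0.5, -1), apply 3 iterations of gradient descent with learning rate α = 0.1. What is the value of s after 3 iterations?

0.017

∇E = (2s + 3t, 3s + 6t)
(s₁, t₁) = (-0.5, -1) − 0.1·(-4, -7.5) = (-0.1, -0.25)
(s₂, t₂) = (-0.1, -0.25) − 0.1·(-0.95, -1.8) = (-0.005, -0.07)
(s₃, t₃) = (-0.005, -0.07) − 0.1·(-0.22, -0.435) = (0.017, -0.0265)
s = 0.017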